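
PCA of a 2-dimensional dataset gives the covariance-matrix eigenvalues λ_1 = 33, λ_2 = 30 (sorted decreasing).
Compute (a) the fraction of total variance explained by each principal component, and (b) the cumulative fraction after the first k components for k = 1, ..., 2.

Step 1 — total variance = trace(Sigma) = Σ λ_i = 33 + 30 = 63.

Step 2 — fraction explained by component i = λ_i / Σ λ:
  PC1: 33/63 = 0.5238
  PC2: 30/63 = 0.4762

Step 3 — cumulative fraction after k components = (λ_1 + ... + λ_k) / Σ λ:
  k = 1: 33/63 = 0.5238
  k = 2: (33 + 30)/63 = 63/63 = 1

Summary (fraction, with percent):

explained: PC1 0.5238 (52.38%), PC2 0.4762 (47.62%);  cumulative: 0.5238, 1


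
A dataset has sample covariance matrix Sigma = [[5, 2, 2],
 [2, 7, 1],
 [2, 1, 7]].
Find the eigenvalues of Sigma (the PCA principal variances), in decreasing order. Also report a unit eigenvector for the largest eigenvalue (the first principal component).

Step 1 — characteristic polynomial p(λ) = det(λI - Sigma) = λ³ - tr·λ² + c_1·λ - det, where tr = trace, c_1 = sum of the principal 2×2 minors, det = det(Sigma):
  tr = 5 + 7 + 7 = 19,
  c_1 = (5·7 - (2)²) + (5·7 - (2)²) + (7·7 - (1)²) = 31 + 31 + 48 = 110,
  det = 5·(7·7 - (1)²) - (2)·((2)·7 - (1)·(2)) + (2)·((2)·(1) - 7·(2)) = 5·(48) - (2)·(12) + (2)·(-12) = 192.
  So p(λ) = λ³ - 19λ² + 110λ - 192.
Step 2 — look for an integer root (rational root theorem: any rational root is an integer divisor of 192). Testing λ = 6:
  p(6) = 216 - 684 + 660 - 192 = 0  ✓
  Dividing out (λ - 6): p(λ) = (λ - 6)(λ² - 13λ + 32).
Step 3 — remaining eigenvalues from the quadratic λ² - 13λ + 32 = 0:
  Δ = 13² - 4·32 = 169 - 128 = 41,  λ = (13 ± √41)/2 = (13 ± 6.4031)/2 ≈ 9.7016 or 3.2984.
  Sorted: λ_1 = 9.7016,  λ_2 = 6,  λ_3 = 3.2984  (check: sum = 19 = tr ✓).

Step 4 — unit eigenvector for λ_1 ≈ 9.7016: v spans the null space of (Sigma - λ_1 I), whose rows are
  r_1 = (-4.7016, 2, 2),  r_2 = (2, -2.7016, 1),  r_3 = (2, 1, -2.7016).
  v is orthogonal to every row, so take v ∝ r_1 × r_2 = ((2)·(1) - (2)·(-2.7016), (2)·(2) - (-4.7016)·(1), (-4.7016)·(-2.7016) - (2)·(2)) ≈ (7.4031, 8.7016, 8.7016).
  Let u = (7.4031, 8.7016, 8.7016).
  ||u|| = √((7.4031)² + (8.7016)² + (8.7016)²) = √(206.2406) ≈ 14.3611,  v_1 = u/||u|| ≈ (0.5155, 0.6059, 0.6059) (||v_1|| = 1).

λ_1 = 9.7016,  λ_2 = 6,  λ_3 = 3.2984;  v_1 ≈ (0.5155, 0.6059, 0.6059)


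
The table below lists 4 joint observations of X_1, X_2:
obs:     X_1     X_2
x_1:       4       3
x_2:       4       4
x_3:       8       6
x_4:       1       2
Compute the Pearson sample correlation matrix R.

Step 1 — column means:
  mean(X_1) = (4 + 4 + 8 + 1) / 4 = 17/4 = 4.25
  mean(X_2) = (3 + 4 + 6 + 2) / 4 = 15/4 = 3.75

Step 2 — sample variances and covariances s[i,j] = (1/(n-1)) · Σ_k (x_{k,i} - mean_i) · (x_{k,j} - mean_j), with n-1 = 3:
  s[X_1,X_1] = ((-0.25)·(-0.25) + (-0.25)·(-0.25) + (3.75)·(3.75) + (-3.25)·(-3.25)) / 3 = 24.75/3 = 8.25
  s[X_1,X_2] = ((-0.25)·(-0.75) + (-0.25)·(0.25) + (3.75)·(2.25) + (-3.25)·(-1.75)) / 3 = 14.25/3 = 4.75
  s[X_2,X_2] = ((-0.75)·(-0.75) + (0.25)·(0.25) + (2.25)·(2.25) + (-1.75)·(-1.75)) / 3 = 8.75/3 = 2.9167
  Sample standard deviations s_i = √(s[i,i]):
  s(X_1) = √(8.25) = 2.8723
  s(X_2) = √(2.9167) = 1.7078

Step 3 — r_{ij} = s_{ij} / (s_i · s_j):
  r[X_1,X_1] = 1 (diagonal).
  r[X_1,X_2] = 4.75 / (2.8723 · 1.7078) = 4.75 / 4.9054 = 0.9683
  r[X_2,X_2] = 1 (diagonal).

R is symmetric with unit diagonal. Assembling:

R = [[1, 0.9683],
 [0.9683, 1]]


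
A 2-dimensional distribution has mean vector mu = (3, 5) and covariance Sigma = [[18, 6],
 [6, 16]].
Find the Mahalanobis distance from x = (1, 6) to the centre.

Step 1 — centre the observation: (x - mu) = (-2, 1).

Step 2 — invert Sigma. det(Sigma) = 18·16 - (6)² = 252.
  Sigma^{-1} = (1/det) · [[d, -b], [-b, a]] = [[0.0635, -0.0238],
 [-0.0238, 0.0714]].

Step 3 — form the quadratic (x - mu)^T · Sigma^{-1} · (x - mu):
  Sigma^{-1} · (x - mu) = (-0.1508, 0.119).
  (x - mu)^T · [Sigma^{-1} · (x - mu)] = (-2)·(-0.1508) + (1)·(0.119) = 0.4206.

Step 4 — take square root: d = √(0.4206) ≈ 0.6486.

d(x, mu) = √(0.4206) ≈ 0.6486


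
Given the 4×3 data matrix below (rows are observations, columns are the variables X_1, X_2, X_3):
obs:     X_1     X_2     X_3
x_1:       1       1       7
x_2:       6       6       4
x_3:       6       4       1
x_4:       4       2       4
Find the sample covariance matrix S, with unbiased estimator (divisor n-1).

Step 1 — column means:
  mean(X_1) = (1 + 6 + 6 + 4) / 4 = 17/4 = 4.25
  mean(X_2) = (1 + 6 + 4 + 2) / 4 = 13/4 = 3.25
  mean(X_3) = (7 + 4 + 1 + 4) / 4 = 16/4 = 4

Step 2 — sample covariance S[i,j] = (1/(n-1)) · Σ_k (x_{k,i} - mean_i) · (x_{k,j} - mean_j), with n-1 = 3.
  S[X_1,X_1] = ((-3.25)·(-3.25) + (1.75)·(1.75) + (1.75)·(1.75) + (-0.25)·(-0.25)) / 3 = 16.75/3 = 5.5833
  S[X_1,X_2] = ((-3.25)·(-2.25) + (1.75)·(2.75) + (1.75)·(0.75) + (-0.25)·(-1.25)) / 3 = 13.75/3 = 4.5833
  S[X_1,X_3] = ((-3.25)·(3) + (1.75)·(0) + (1.75)·(-3) + (-0.25)·(0)) / 3 = -15/3 = -5
  S[X_2,X_2] = ((-2.25)·(-2.25) + (2.75)·(2.75) + (0.75)·(0.75) + (-1.25)·(-1.25)) / 3 = 14.75/3 = 4.9167
  S[X_2,X_3] = ((-2.25)·(3) + (2.75)·(0) + (0.75)·(-3) + (-1.25)·(0)) / 3 = -9/3 = -3
  S[X_3,X_3] = ((3)·(3) + (0)·(0) + (-3)·(-3) + (0)·(0)) / 3 = 18/3 = 6

S is symmetric (S[j,i] = S[i,j]). Assembling:

S = [[5.5833, 4.5833, -5],
 [4.5833, 4.9167, -3],
 [-5, -3, 6]]


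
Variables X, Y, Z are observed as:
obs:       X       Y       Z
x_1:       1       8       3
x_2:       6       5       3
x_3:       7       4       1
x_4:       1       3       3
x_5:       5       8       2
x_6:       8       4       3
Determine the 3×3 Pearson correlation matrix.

Step 1 — column means:
  mean(X) = (1 + 6 + 7 + 1 + 5 + 8) / 6 = 28/6 = 4.6667
  mean(Y) = (8 + 5 + 4 + 3 + 8 + 4) / 6 = 32/6 = 5.3333
  mean(Z) = (3 + 3 + 1 + 3 + 2 + 3) / 6 = 15/6 = 2.5

Step 2 — sample variances and covariances s[i,j] = (1/(n-1)) · Σ_k (x_{k,i} - mean_i) · (x_{k,j} - mean_j), with n-1 = 5:
  s[X,X] = ((-3.6667)·(-3.6667) + (1.3333)·(1.3333) + (2.3333)·(2.3333) + (-3.6667)·(-3.6667) + (0.3333)·(0.3333) + (3.3333)·(3.3333)) / 5 = 45.3333/5 = 9.0667
  s[X,Y] = ((-3.6667)·(2.6667) + (1.3333)·(-0.3333) + (2.3333)·(-1.3333) + (-3.6667)·(-2.3333) + (0.3333)·(2.6667) + (3.3333)·(-1.3333)) / 5 = -8.3333/5 = -1.6667
  s[X,Z] = ((-3.6667)·(0.5) + (1.3333)·(0.5) + (2.3333)·(-1.5) + (-3.6667)·(0.5) + (0.3333)·(-0.5) + (3.3333)·(0.5)) / 5 = -5/5 = -1
  s[Y,Y] = ((2.6667)·(2.6667) + (-0.3333)·(-0.3333) + (-1.3333)·(-1.3333) + (-2.3333)·(-2.3333) + (2.6667)·(2.6667) + (-1.3333)·(-1.3333)) / 5 = 23.3333/5 = 4.6667
  s[Y,Z] = ((2.6667)·(0.5) + (-0.3333)·(0.5) + (-1.3333)·(-1.5) + (-2.3333)·(0.5) + (2.6667)·(-0.5) + (-1.3333)·(0.5)) / 5 = 0/5 = 0
  s[Z,Z] = ((0.5)·(0.5) + (0.5)·(0.5) + (-1.5)·(-1.5) + (0.5)·(0.5) + (-0.5)·(-0.5) + (0.5)·(0.5)) / 5 = 3.5/5 = 0.7
  Sample standard deviations s_i = √(s[i,i]):
  s(X) = √(9.0667) = 3.0111
  s(Y) = √(4.6667) = 2.1602
  s(Z) = √(0.7) = 0.8367

Step 3 — r_{ij} = s_{ij} / (s_i · s_j):
  r[X,X] = 1 (diagonal).
  r[X,Y] = -1.6667 / (3.0111 · 2.1602) = -1.6667 / 6.5047 = -0.2562
  r[X,Z] = -1 / (3.0111 · 0.8367) = -1 / 2.5193 = -0.3969
  r[Y,Y] = 1 (diagonal).
  r[Y,Z] = 0 / (2.1602 · 0.8367) = 0 / 1.8074 = 0
  r[Z,Z] = 1 (diagonal).

R is symmetric with unit diagonal. Assembling:

R = [[1, -0.2562, -0.3969],
 [-0.2562, 1, 0],
 [-0.3969, 0, 1]]


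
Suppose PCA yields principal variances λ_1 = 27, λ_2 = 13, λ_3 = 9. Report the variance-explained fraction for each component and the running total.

Step 1 — total variance = trace(Sigma) = Σ λ_i = 27 + 13 + 9 = 49.

Step 2 — fraction explained by component i = λ_i / Σ λ:
  PC1: 27/49 = 0.551
  PC2: 13/49 = 0.2653
  PC3: 9/49 = 0.1837

Step 3 — cumulative fraction after k components = (λ_1 + ... + λ_k) / Σ λ:
  k = 1: 27/49 = 0.551
  k = 2: (27 + 13)/49 = 40/49 = 0.8163
  k = 3: (27 + 13 + 9)/49 = 49/49 = 1

Summary (fraction, with percent):

explained: PC1 0.551 (55.1%), PC2 0.2653 (26.53%), PC3 0.1837 (18.37%);  cumulative: 0.551, 0.8163, 1


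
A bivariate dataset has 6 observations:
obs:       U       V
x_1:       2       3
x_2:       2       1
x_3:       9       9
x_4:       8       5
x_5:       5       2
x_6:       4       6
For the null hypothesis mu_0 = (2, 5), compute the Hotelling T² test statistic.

Step 1 — sample mean vector:
  mean(U) = (2 + 2 + 9 + 8 + 5 + 4) / 6 = 30/6 = 5
  mean(V) = (3 + 1 + 9 + 5 + 2 + 6) / 6 = 26/6 = 4.3333
  x̄ = (5, 4.3333),  deviation x̄ - mu_0 = (5, 4.3333) - (2, 5) = (3, -0.6667).

Step 2 — sample covariance matrix, S[i,j] = (1/(n-1)) · Σ_k (x_{k,i} - mean_i) · (x_{k,j} - mean_j), divisor n-1 = 5:
  S[U,U] = ((-3)·(-3) + (-3)·(-3) + (4)·(4) + (3)·(3) + (0)·(0) + (-1)·(-1)) / 5 = 44/5 = 8.8
  S[U,V] = ((-3)·(-1.3333) + (-3)·(-3.3333) + (4)·(4.6667) + (3)·(0.6667) + (0)·(-2.3333) + (-1)·(1.6667)) / 5 = 33/5 = 6.6
  S[V,V] = ((-1.3333)·(-1.3333) + (-3.3333)·(-3.3333) + (4.6667)·(4.6667) + (0.6667)·(0.6667) + (-2.3333)·(-2.3333) + (1.6667)·(1.6667)) / 5 = 43.3333/5 = 8.6667
  S = [[8.8, 6.6],
 [6.6, 8.6667]].

Step 3 — invert S. det(S) = 8.8·8.6667 - (6.6)² = 32.7067.
  S^{-1} = (1/det) · [[d, -b], [-b, a]] = [[0.265, -0.2018],
 [-0.2018, 0.2691]].

Step 4 — quadratic form (x̄ - mu_0)^T · S^{-1} · (x̄ - mu_0):
  S^{-1} · (x̄ - mu_0) = (0.9295, -0.7848),
  (x̄ - mu_0)^T · [...] = (3)·(0.9295) + (-0.6667)·(-0.7848) = 3.3116.

Step 5 — scale by n: T² = 6 · 3.3116 = 19.8695.

T² ≈ 19.8695


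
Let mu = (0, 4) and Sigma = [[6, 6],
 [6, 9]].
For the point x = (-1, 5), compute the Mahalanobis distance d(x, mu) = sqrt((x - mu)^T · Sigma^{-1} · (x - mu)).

Step 1 — centre the observation: (x - mu) = (-1, 1).

Step 2 — invert Sigma. det(Sigma) = 6·9 - (6)² = 18.
  Sigma^{-1} = (1/det) · [[d, -b], [-b, a]] = [[0.5, -0.3333],
 [-0.3333, 0.3333]].

Step 3 — form the quadratic (x - mu)^T · Sigma^{-1} · (x - mu):
  Sigma^{-1} · (x - mu) = (-0.8333, 0.6667).
  (x - mu)^T · [Sigma^{-1} · (x - mu)] = (-1)·(-0.8333) + (1)·(0.6667) = 1.5.

Step 4 — take square root: d = √(1.5) ≈ 1.2247.

d(x, mu) = √(1.5) ≈ 1.2247


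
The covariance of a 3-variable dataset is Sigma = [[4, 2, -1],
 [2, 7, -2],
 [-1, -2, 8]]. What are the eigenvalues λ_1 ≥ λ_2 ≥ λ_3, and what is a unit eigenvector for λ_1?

Step 1 — characteristic polynomial p(λ) = det(λI - Sigma) = λ³ - tr·λ² + c_1·λ - det, where tr = trace, c_1 = sum of the principal 2×2 minors, det = det(Sigma):
  tr = 4 + 7 + 8 = 19,
  c_1 = (4·7 - (2)²) + (4·8 - (-1)²) + (7·8 - (-2)²) = 24 + 31 + 52 = 107,
  det = 4·(7·8 - (-2)²) - (2)·((2)·8 - (-2)·(-1)) + (-1)·((2)·(-2) - 7·(-1)) = 4·(52) - (2)·(14) + (-1)·(3) = 177.
  So p(λ) = λ³ - 19λ² + 107λ - 177.
Step 2 — look for an integer root (rational root theorem: any rational root is an integer divisor of 177). Testing λ = 3:
  p(3) = 27 - 171 + 321 - 177 = 0  ✓
  Dividing out (λ - 3): p(λ) = (λ - 3)(λ² - 16λ + 59).
Step 3 — remaining eigenvalues from the quadratic λ² - 16λ + 59 = 0:
  Δ = 16² - 4·59 = 256 - 236 = 20,  λ = (16 ± √20)/2 = (16 ± 4.4721)/2 ≈ 10.2361 or 5.7639.
  Sorted: λ_1 = 10.2361,  λ_2 = 5.7639,  λ_3 = 3  (check: sum = 19 = tr ✓).

Step 4 — unit eigenvector for λ_1 ≈ 10.2361: v spans the null space of (Sigma - λ_1 I), whose rows are
  r_1 = (-6.2361, 2, -1),  r_2 = (2, -3.2361, -2),  r_3 = (-1, -2, -2.2361).
  v is orthogonal to every row, so take v ∝ r_1 × r_2 = ((2)·(-2) - (-1)·(-3.2361), (-1)·(2) - (-6.2361)·(-2), (-6.2361)·(-3.2361) - (2)·(2)) ≈ (-7.2361, -14.4721, 16.1803).
  Rescale (multiply by -1 so the first nonzero entry is positive): u = (7.2361, 14.4721, -16.1803).
  ||u|| = √((7.2361)² + (14.4721)² + (-16.1803)²) = √(523.6068) ≈ 22.8825,  v_1 = u/||u|| ≈ (0.3162, 0.6325, -0.7071) (||v_1|| = 1).

λ_1 = 10.2361,  λ_2 = 5.7639,  λ_3 = 3;  v_1 ≈ (0.3162, 0.6325, -0.7071)


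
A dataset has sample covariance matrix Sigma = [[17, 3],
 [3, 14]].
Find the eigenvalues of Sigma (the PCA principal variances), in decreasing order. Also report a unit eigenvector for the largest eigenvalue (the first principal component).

Step 1 — characteristic polynomial of 2×2 Sigma:
  det(Sigma - λI) = λ² - trace · λ + det = 0.
  trace = 17 + 14 = 31, det = 17·14 - (3)² = 229.
Step 2 — discriminant:
  Δ = trace² - 4·det = 961 - 916 = 45.
Step 3 — eigenvalues:
  λ = (trace ± √Δ)/2 = (31 ± 6.7082)/2,
  λ_1 = 18.8541,  λ_2 = 12.1459.

Step 4 — unit eigenvector for λ_1: solve (Sigma - λ_1 I)v = 0. First row:
  (17 - 18.8541)·v_x + (3)·v_y = 0, i.e. (-1.8541)·v_x + (3)·v_y = 0,
  so v ∝ (b, λ_1 - a) = (3, 1.8541) = u.
  ||u|| = √((3)² + (1.8541)²) = √(12.4377) ≈ 3.5267,
  v_1 = u/||u|| ≈ (0.8507, 0.5257) (||v_1|| = 1).

λ_1 = 18.8541,  λ_2 = 12.1459;  v_1 ≈ (0.8507, 0.5257)


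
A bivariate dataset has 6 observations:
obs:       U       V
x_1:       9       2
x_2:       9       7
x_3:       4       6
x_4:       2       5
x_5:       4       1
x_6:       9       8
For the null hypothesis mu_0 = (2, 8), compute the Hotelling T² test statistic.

Step 1 — sample mean vector:
  mean(U) = (9 + 9 + 4 + 2 + 4 + 9) / 6 = 37/6 = 6.1667
  mean(V) = (2 + 7 + 6 + 5 + 1 + 8) / 6 = 29/6 = 4.8333
  x̄ = (6.1667, 4.8333),  deviation x̄ - mu_0 = (6.1667, 4.8333) - (2, 8) = (4.1667, -3.1667).

Step 2 — sample covariance matrix, S[i,j] = (1/(n-1)) · Σ_k (x_{k,i} - mean_i) · (x_{k,j} - mean_j), divisor n-1 = 5:
  S[U,U] = ((2.8333)·(2.8333) + (2.8333)·(2.8333) + (-2.1667)·(-2.1667) + (-4.1667)·(-4.1667) + (-2.1667)·(-2.1667) + (2.8333)·(2.8333)) / 5 = 50.8333/5 = 10.1667
  S[U,V] = ((2.8333)·(-2.8333) + (2.8333)·(2.1667) + (-2.1667)·(1.1667) + (-4.1667)·(0.1667) + (-2.1667)·(-3.8333) + (2.8333)·(3.1667)) / 5 = 12.1667/5 = 2.4333
  S[V,V] = ((-2.8333)·(-2.8333) + (2.1667)·(2.1667) + (1.1667)·(1.1667) + (0.1667)·(0.1667) + (-3.8333)·(-3.8333) + (3.1667)·(3.1667)) / 5 = 38.8333/5 = 7.7667
  S = [[10.1667, 2.4333],
 [2.4333, 7.7667]].

Step 3 — invert S. det(S) = 10.1667·7.7667 - (2.4333)² = 73.04.
  S^{-1} = (1/det) · [[d, -b], [-b, a]] = [[0.1063, -0.0333],
 [-0.0333, 0.1392]].

Step 4 — quadratic form (x̄ - mu_0)^T · S^{-1} · (x̄ - mu_0):
  S^{-1} · (x̄ - mu_0) = (0.5486, -0.5796),
  (x̄ - mu_0)^T · [...] = (4.1667)·(0.5486) + (-3.1667)·(-0.5796) = 4.121.

Step 5 — scale by n: T² = 6 · 4.121 = 24.7262.

T² ≈ 24.7262


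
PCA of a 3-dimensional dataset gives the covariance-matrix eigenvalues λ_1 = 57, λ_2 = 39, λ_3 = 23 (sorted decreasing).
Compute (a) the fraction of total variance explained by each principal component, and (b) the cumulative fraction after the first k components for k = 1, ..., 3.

Step 1 — total variance = trace(Sigma) = Σ λ_i = 57 + 39 + 23 = 119.

Step 2 — fraction explained by component i = λ_i / Σ λ:
  PC1: 57/119 = 0.479
  PC2: 39/119 = 0.3277
  PC3: 23/119 = 0.1933

Step 3 — cumulative fraction after k components = (λ_1 + ... + λ_k) / Σ λ:
  k = 1: 57/119 = 0.479
  k = 2: (57 + 39)/119 = 96/119 = 0.8067
  k = 3: (57 + 39 + 23)/119 = 119/119 = 1

Summary (fraction, with percent):

explained: PC1 0.479 (47.9%), PC2 0.3277 (32.77%), PC3 0.1933 (19.33%);  cumulative: 0.479, 0.8067, 1


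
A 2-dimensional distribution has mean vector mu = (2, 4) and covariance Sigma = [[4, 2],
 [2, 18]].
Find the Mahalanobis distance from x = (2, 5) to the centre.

Step 1 — centre the observation: (x - mu) = (0, 1).

Step 2 — invert Sigma. det(Sigma) = 4·18 - (2)² = 68.
  Sigma^{-1} = (1/det) · [[d, -b], [-b, a]] = [[0.2647, -0.0294],
 [-0.0294, 0.0588]].

Step 3 — form the quadratic (x - mu)^T · Sigma^{-1} · (x - mu):
  Sigma^{-1} · (x - mu) = (-0.0294, 0.0588).
  (x - mu)^T · [Sigma^{-1} · (x - mu)] = (0)·(-0.0294) + (1)·(0.0588) = 0.0588.

Step 4 — take square root: d = √(0.0588) ≈ 0.2425.

d(x, mu) = √(0.0588) ≈ 0.2425


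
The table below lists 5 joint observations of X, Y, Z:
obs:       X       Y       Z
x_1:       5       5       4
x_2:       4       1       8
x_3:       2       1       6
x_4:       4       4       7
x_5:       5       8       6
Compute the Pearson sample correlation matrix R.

Step 1 — column means:
  mean(X) = (5 + 4 + 2 + 4 + 5) / 5 = 20/5 = 4
  mean(Y) = (5 + 1 + 1 + 4 + 8) / 5 = 19/5 = 3.8
  mean(Z) = (4 + 8 + 6 + 7 + 6) / 5 = 31/5 = 6.2

Step 2 — sample variances and covariances s[i,j] = (1/(n-1)) · Σ_k (x_{k,i} - mean_i) · (x_{k,j} - mean_j), with n-1 = 4:
  s[X,X] = ((1)·(1) + (0)·(0) + (-2)·(-2) + (0)·(0) + (1)·(1)) / 4 = 6/4 = 1.5
  s[X,Y] = ((1)·(1.2) + (0)·(-2.8) + (-2)·(-2.8) + (0)·(0.2) + (1)·(4.2)) / 4 = 11/4 = 2.75
  s[X,Z] = ((1)·(-2.2) + (0)·(1.8) + (-2)·(-0.2) + (0)·(0.8) + (1)·(-0.2)) / 4 = -2/4 = -0.5
  s[Y,Y] = ((1.2)·(1.2) + (-2.8)·(-2.8) + (-2.8)·(-2.8) + (0.2)·(0.2) + (4.2)·(4.2)) / 4 = 34.8/4 = 8.7
  s[Y,Z] = ((1.2)·(-2.2) + (-2.8)·(1.8) + (-2.8)·(-0.2) + (0.2)·(0.8) + (4.2)·(-0.2)) / 4 = -7.8/4 = -1.95
  s[Z,Z] = ((-2.2)·(-2.2) + (1.8)·(1.8) + (-0.2)·(-0.2) + (0.8)·(0.8) + (-0.2)·(-0.2)) / 4 = 8.8/4 = 2.2
  Sample standard deviations s_i = √(s[i,i]):
  s(X) = √(1.5) = 1.2247
  s(Y) = √(8.7) = 2.9496
  s(Z) = √(2.2) = 1.4832

Step 3 — r_{ij} = s_{ij} / (s_i · s_j):
  r[X,X] = 1 (diagonal).
  r[X,Y] = 2.75 / (1.2247 · 2.9496) = 2.75 / 3.6125 = 0.7613
  r[X,Z] = -0.5 / (1.2247 · 1.4832) = -0.5 / 1.8166 = -0.2752
  r[Y,Y] = 1 (diagonal).
  r[Y,Z] = -1.95 / (2.9496 · 1.4832) = -1.95 / 4.3749 = -0.4457
  r[Z,Z] = 1 (diagonal).

R is symmetric with unit diagonal. Assembling:

R = [[1, 0.7613, -0.2752],
 [0.7613, 1, -0.4457],
 [-0.2752, -0.4457, 1]]


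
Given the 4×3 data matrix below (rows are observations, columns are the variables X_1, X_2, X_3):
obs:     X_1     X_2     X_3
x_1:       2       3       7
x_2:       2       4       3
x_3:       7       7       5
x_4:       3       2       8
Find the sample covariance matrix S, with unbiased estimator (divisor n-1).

Step 1 — column means:
  mean(X_1) = (2 + 2 + 7 + 3) / 4 = 14/4 = 3.5
  mean(X_2) = (3 + 4 + 7 + 2) / 4 = 16/4 = 4
  mean(X_3) = (7 + 3 + 5 + 8) / 4 = 23/4 = 5.75

Step 2 — sample covariance S[i,j] = (1/(n-1)) · Σ_k (x_{k,i} - mean_i) · (x_{k,j} - mean_j), with n-1 = 3.
  S[X_1,X_1] = ((-1.5)·(-1.5) + (-1.5)·(-1.5) + (3.5)·(3.5) + (-0.5)·(-0.5)) / 3 = 17/3 = 5.6667
  S[X_1,X_2] = ((-1.5)·(-1) + (-1.5)·(0) + (3.5)·(3) + (-0.5)·(-2)) / 3 = 13/3 = 4.3333
  S[X_1,X_3] = ((-1.5)·(1.25) + (-1.5)·(-2.75) + (3.5)·(-0.75) + (-0.5)·(2.25)) / 3 = -1.5/3 = -0.5
  S[X_2,X_2] = ((-1)·(-1) + (0)·(0) + (3)·(3) + (-2)·(-2)) / 3 = 14/3 = 4.6667
  S[X_2,X_3] = ((-1)·(1.25) + (0)·(-2.75) + (3)·(-0.75) + (-2)·(2.25)) / 3 = -8/3 = -2.6667
  S[X_3,X_3] = ((1.25)·(1.25) + (-2.75)·(-2.75) + (-0.75)·(-0.75) + (2.25)·(2.25)) / 3 = 14.75/3 = 4.9167

S is symmetric (S[j,i] = S[i,j]). Assembling:

S = [[5.6667, 4.3333, -0.5],
 [4.3333, 4.6667, -2.6667],
 [-0.5, -2.6667, 4.9167]]


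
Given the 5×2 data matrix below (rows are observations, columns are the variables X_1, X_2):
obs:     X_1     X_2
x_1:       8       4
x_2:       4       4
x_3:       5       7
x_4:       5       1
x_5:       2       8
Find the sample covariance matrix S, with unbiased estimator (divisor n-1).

Step 1 — column means:
  mean(X_1) = (8 + 4 + 5 + 5 + 2) / 5 = 24/5 = 4.8
  mean(X_2) = (4 + 4 + 7 + 1 + 8) / 5 = 24/5 = 4.8

Step 2 — sample covariance S[i,j] = (1/(n-1)) · Σ_k (x_{k,i} - mean_i) · (x_{k,j} - mean_j), with n-1 = 4.
  S[X_1,X_1] = ((3.2)·(3.2) + (-0.8)·(-0.8) + (0.2)·(0.2) + (0.2)·(0.2) + (-2.8)·(-2.8)) / 4 = 18.8/4 = 4.7
  S[X_1,X_2] = ((3.2)·(-0.8) + (-0.8)·(-0.8) + (0.2)·(2.2) + (0.2)·(-3.8) + (-2.8)·(3.2)) / 4 = -11.2/4 = -2.8
  S[X_2,X_2] = ((-0.8)·(-0.8) + (-0.8)·(-0.8) + (2.2)·(2.2) + (-3.8)·(-3.8) + (3.2)·(3.2)) / 4 = 30.8/4 = 7.7

S is symmetric (S[j,i] = S[i,j]). Assembling:

S = [[4.7, -2.8],
 [-2.8, 7.7]]


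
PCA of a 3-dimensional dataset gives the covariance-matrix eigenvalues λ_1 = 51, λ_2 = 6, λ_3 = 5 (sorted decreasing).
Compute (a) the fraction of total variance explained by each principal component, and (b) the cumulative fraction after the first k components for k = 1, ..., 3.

Step 1 — total variance = trace(Sigma) = Σ λ_i = 51 + 6 + 5 = 62.

Step 2 — fraction explained by component i = λ_i / Σ λ:
  PC1: 51/62 = 0.8226
  PC2: 6/62 = 0.0968
  PC3: 5/62 = 0.0806

Step 3 — cumulative fraction after k components = (λ_1 + ... + λ_k) / Σ λ:
  k = 1: 51/62 = 0.8226
  k = 2: (51 + 6)/62 = 57/62 = 0.9194
  k = 3: (51 + 6 + 5)/62 = 62/62 = 1

Summary (fraction, with percent):

explained: PC1 0.8226 (82.26%), PC2 0.0968 (9.68%), PC3 0.0806 (8.06%);  cumulative: 0.8226, 0.9194, 1


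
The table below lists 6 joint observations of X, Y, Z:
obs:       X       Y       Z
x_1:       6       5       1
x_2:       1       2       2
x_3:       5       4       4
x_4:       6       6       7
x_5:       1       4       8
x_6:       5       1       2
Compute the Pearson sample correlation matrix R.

Step 1 — column means:
  mean(X) = (6 + 1 + 5 + 6 + 1 + 5) / 6 = 24/6 = 4
  mean(Y) = (5 + 2 + 4 + 6 + 4 + 1) / 6 = 22/6 = 3.6667
  mean(Z) = (1 + 2 + 4 + 7 + 8 + 2) / 6 = 24/6 = 4

Step 2 — sample variances and covariances s[i,j] = (1/(n-1)) · Σ_k (x_{k,i} - mean_i) · (x_{k,j} - mean_j), with n-1 = 5:
  s[X,X] = ((2)·(2) + (-3)·(-3) + (1)·(1) + (2)·(2) + (-3)·(-3) + (1)·(1)) / 5 = 28/5 = 5.6
  s[X,Y] = ((2)·(1.3333) + (-3)·(-1.6667) + (1)·(0.3333) + (2)·(2.3333) + (-3)·(0.3333) + (1)·(-2.6667)) / 5 = 9/5 = 1.8
  s[X,Z] = ((2)·(-3) + (-3)·(-2) + (1)·(0) + (2)·(3) + (-3)·(4) + (1)·(-2)) / 5 = -8/5 = -1.6
  s[Y,Y] = ((1.3333)·(1.3333) + (-1.6667)·(-1.6667) + (0.3333)·(0.3333) + (2.3333)·(2.3333) + (0.3333)·(0.3333) + (-2.6667)·(-2.6667)) / 5 = 17.3333/5 = 3.4667
  s[Y,Z] = ((1.3333)·(-3) + (-1.6667)·(-2) + (0.3333)·(0) + (2.3333)·(3) + (0.3333)·(4) + (-2.6667)·(-2)) / 5 = 13/5 = 2.6
  s[Z,Z] = ((-3)·(-3) + (-2)·(-2) + (0)·(0) + (3)·(3) + (4)·(4) + (-2)·(-2)) / 5 = 42/5 = 8.4
  Sample standard deviations s_i = √(s[i,i]):
  s(X) = √(5.6) = 2.3664
  s(Y) = √(3.4667) = 1.8619
  s(Z) = √(8.4) = 2.8983

Step 3 — r_{ij} = s_{ij} / (s_i · s_j):
  r[X,X] = 1 (diagonal).
  r[X,Y] = 1.8 / (2.3664 · 1.8619) = 1.8 / 4.4061 = 0.4085
  r[X,Z] = -1.6 / (2.3664 · 2.8983) = -1.6 / 6.8586 = -0.2333
  r[Y,Y] = 1 (diagonal).
  r[Y,Z] = 2.6 / (1.8619 · 2.8983) = 2.6 / 5.3963 = 0.4818
  r[Z,Z] = 1 (diagonal).

R is symmetric with unit diagonal. Assembling:

R = [[1, 0.4085, -0.2333],
 [0.4085, 1, 0.4818],
 [-0.2333, 0.4818, 1]]


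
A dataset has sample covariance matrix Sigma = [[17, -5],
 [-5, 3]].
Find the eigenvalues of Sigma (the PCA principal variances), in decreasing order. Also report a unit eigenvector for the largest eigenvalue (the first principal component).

Step 1 — characteristic polynomial of 2×2 Sigma:
  det(Sigma - λI) = λ² - trace · λ + det = 0.
  trace = 17 + 3 = 20, det = 17·3 - (-5)² = 26.
Step 2 — discriminant:
  Δ = trace² - 4·det = 400 - 104 = 296.
Step 3 — eigenvalues:
  λ = (trace ± √Δ)/2 = (20 ± 17.2047)/2,
  λ_1 = 18.6023,  λ_2 = 1.3977.

Step 4 — unit eigenvector for λ_1: solve (Sigma - λ_1 I)v = 0. First row:
  (17 - 18.6023)·v_x + (-5)·v_y = 0, i.e. (-1.6023)·v_x + (-5)·v_y = 0,
  so v ∝ (b, λ_1 - a) = (-5, 1.6023); multiply by -1 so the first entry is positive: u = (5, -1.6023).
  ||u|| = √((5)² + (-1.6023)²) = √(27.5674) ≈ 5.2505,
  v_1 = u/||u|| ≈ (0.9523, -0.3052) (||v_1|| = 1).

λ_1 = 18.6023,  λ_2 = 1.3977;  v_1 ≈ (0.9523, -0.3052)


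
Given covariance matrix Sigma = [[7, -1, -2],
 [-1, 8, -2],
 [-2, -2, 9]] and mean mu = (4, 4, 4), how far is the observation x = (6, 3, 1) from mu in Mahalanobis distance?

Step 1 — centre the observation: (x - mu) = (2, -1, -3).

Step 2 — invert Sigma (cofactor / det for 3×3, or solve directly):
  Sigma^{-1} = [[0.1593, 0.0304, 0.0422],
 [0.0304, 0.1382, 0.0375],
 [0.0422, 0.0375, 0.1288]].

Step 3 — form the quadratic (x - mu)^T · Sigma^{-1} · (x - mu):
  Sigma^{-1} · (x - mu) = (0.1616, -0.1897, -0.3396).
  (x - mu)^T · [Sigma^{-1} · (x - mu)] = (2)·(0.1616) + (-1)·(-0.1897) + (-3)·(-0.3396) = 1.5316.

Step 4 — take square root: d = √(1.5316) ≈ 1.2376.

d(x, mu) = √(1.5316) ≈ 1.2376


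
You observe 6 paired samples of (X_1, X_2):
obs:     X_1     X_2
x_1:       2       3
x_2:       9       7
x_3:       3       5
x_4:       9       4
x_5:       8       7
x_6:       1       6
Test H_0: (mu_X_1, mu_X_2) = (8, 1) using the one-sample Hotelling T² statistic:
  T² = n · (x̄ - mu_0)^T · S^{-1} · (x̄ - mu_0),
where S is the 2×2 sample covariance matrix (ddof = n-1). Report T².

Step 1 — sample mean vector:
  mean(X_1) = (2 + 9 + 3 + 9 + 8 + 1) / 6 = 32/6 = 5.3333
  mean(X_2) = (3 + 7 + 5 + 4 + 7 + 6) / 6 = 32/6 = 5.3333
  x̄ = (5.3333, 5.3333),  deviation x̄ - mu_0 = (5.3333, 5.3333) - (8, 1) = (-2.6667, 4.3333).

Step 2 — sample covariance matrix, S[i,j] = (1/(n-1)) · Σ_k (x_{k,i} - mean_i) · (x_{k,j} - mean_j), divisor n-1 = 5:
  S[X_1,X_1] = ((-3.3333)·(-3.3333) + (3.6667)·(3.6667) + (-2.3333)·(-2.3333) + (3.6667)·(3.6667) + (2.6667)·(2.6667) + (-4.3333)·(-4.3333)) / 5 = 69.3333/5 = 13.8667
  S[X_1,X_2] = ((-3.3333)·(-2.3333) + (3.6667)·(1.6667) + (-2.3333)·(-0.3333) + (3.6667)·(-1.3333) + (2.6667)·(1.6667) + (-4.3333)·(0.6667)) / 5 = 11.3333/5 = 2.2667
  S[X_2,X_2] = ((-2.3333)·(-2.3333) + (1.6667)·(1.6667) + (-0.3333)·(-0.3333) + (-1.3333)·(-1.3333) + (1.6667)·(1.6667) + (0.6667)·(0.6667)) / 5 = 13.3333/5 = 2.6667
  S = [[13.8667, 2.2667],
 [2.2667, 2.6667]].

Step 3 — invert S. det(S) = 13.8667·2.6667 - (2.2667)² = 31.84.
  S^{-1} = (1/det) · [[d, -b], [-b, a]] = [[0.0838, -0.0712],
 [-0.0712, 0.4355]].

Step 4 — quadratic form (x̄ - mu_0)^T · S^{-1} · (x̄ - mu_0):
  S^{-1} · (x̄ - mu_0) = (-0.5318, 2.0771),
  (x̄ - mu_0)^T · [...] = (-2.6667)·(-0.5318) + (4.3333)·(2.0771) = 10.4188.

Step 5 — scale by n: T² = 6 · 10.4188 = 62.5126.

T² ≈ 62.5126


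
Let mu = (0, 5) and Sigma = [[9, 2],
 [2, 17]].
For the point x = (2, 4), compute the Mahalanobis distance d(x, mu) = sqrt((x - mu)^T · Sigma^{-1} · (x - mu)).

Step 1 — centre the observation: (x - mu) = (2, -1).

Step 2 — invert Sigma. det(Sigma) = 9·17 - (2)² = 149.
  Sigma^{-1} = (1/det) · [[d, -b], [-b, a]] = [[0.1141, -0.0134],
 [-0.0134, 0.0604]].

Step 3 — form the quadratic (x - mu)^T · Sigma^{-1} · (x - mu):
  Sigma^{-1} · (x - mu) = (0.2416, -0.0872).
  (x - mu)^T · [Sigma^{-1} · (x - mu)] = (2)·(0.2416) + (-1)·(-0.0872) = 0.5705.

Step 4 — take square root: d = √(0.5705) ≈ 0.7553.

d(x, mu) = √(0.5705) ≈ 0.7553


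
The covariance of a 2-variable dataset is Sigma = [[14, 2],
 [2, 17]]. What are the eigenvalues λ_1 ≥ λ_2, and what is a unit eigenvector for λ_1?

Step 1 — characteristic polynomial of 2×2 Sigma:
  det(Sigma - λI) = λ² - trace · λ + det = 0.
  trace = 14 + 17 = 31, det = 14·17 - (2)² = 234.
Step 2 — discriminant:
  Δ = trace² - 4·det = 961 - 936 = 25.
Step 3 — eigenvalues:
  λ = (trace ± √Δ)/2 = (31 ± 5)/2,
  λ_1 = 18,  λ_2 = 13.

Step 4 — unit eigenvector for λ_1: solve (Sigma - λ_1 I)v = 0. First row:
  (14 - 18)·v_x + (2)·v_y = 0, i.e. (-4)·v_x + (2)·v_y = 0,
  so v ∝ (b, λ_1 - a) = (2, 4) = u.
  ||u|| = √((2)² + (4)²) = √(20) ≈ 4.4721,
  v_1 = u/||u|| ≈ (0.4472, 0.8944) (||v_1|| = 1).

λ_1 = 18,  λ_2 = 13;  v_1 ≈ (0.4472, 0.8944)


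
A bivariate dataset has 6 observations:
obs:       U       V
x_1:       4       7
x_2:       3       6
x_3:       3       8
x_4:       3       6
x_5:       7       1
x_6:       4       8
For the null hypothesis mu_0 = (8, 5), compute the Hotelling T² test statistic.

Step 1 — sample mean vector:
  mean(U) = (4 + 3 + 3 + 3 + 7 + 4) / 6 = 24/6 = 4
  mean(V) = (7 + 6 + 8 + 6 + 1 + 8) / 6 = 36/6 = 6
  x̄ = (4, 6),  deviation x̄ - mu_0 = (4, 6) - (8, 5) = (-4, 1).

Step 2 — sample covariance matrix, S[i,j] = (1/(n-1)) · Σ_k (x_{k,i} - mean_i) · (x_{k,j} - mean_j), divisor n-1 = 5:
  S[U,U] = ((0)·(0) + (-1)·(-1) + (-1)·(-1) + (-1)·(-1) + (3)·(3) + (0)·(0)) / 5 = 12/5 = 2.4
  S[U,V] = ((0)·(1) + (-1)·(0) + (-1)·(2) + (-1)·(0) + (3)·(-5) + (0)·(2)) / 5 = -17/5 = -3.4
  S[V,V] = ((1)·(1) + (0)·(0) + (2)·(2) + (0)·(0) + (-5)·(-5) + (2)·(2)) / 5 = 34/5 = 6.8
  S = [[2.4, -3.4],
 [-3.4, 6.8]].

Step 3 — invert S. det(S) = 2.4·6.8 - (-3.4)² = 4.76.
  S^{-1} = (1/det) · [[d, -b], [-b, a]] = [[1.4286, 0.7143],
 [0.7143, 0.5042]].

Step 4 — quadratic form (x̄ - mu_0)^T · S^{-1} · (x̄ - mu_0):
  S^{-1} · (x̄ - mu_0) = (-5, -2.3529),
  (x̄ - mu_0)^T · [...] = (-4)·(-5) + (1)·(-2.3529) = 17.6471.

Step 5 — scale by n: T² = 6 · 17.6471 = 105.8824.

T² ≈ 105.8824


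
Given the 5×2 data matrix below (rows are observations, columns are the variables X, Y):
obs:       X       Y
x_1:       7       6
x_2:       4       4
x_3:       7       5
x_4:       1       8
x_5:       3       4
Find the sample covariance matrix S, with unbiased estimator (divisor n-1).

Step 1 — column means:
  mean(X) = (7 + 4 + 7 + 1 + 3) / 5 = 22/5 = 4.4
  mean(Y) = (6 + 4 + 5 + 8 + 4) / 5 = 27/5 = 5.4

Step 2 — sample covariance S[i,j] = (1/(n-1)) · Σ_k (x_{k,i} - mean_i) · (x_{k,j} - mean_j), with n-1 = 4.
  S[X,X] = ((2.6)·(2.6) + (-0.4)·(-0.4) + (2.6)·(2.6) + (-3.4)·(-3.4) + (-1.4)·(-1.4)) / 4 = 27.2/4 = 6.8
  S[X,Y] = ((2.6)·(0.6) + (-0.4)·(-1.4) + (2.6)·(-0.4) + (-3.4)·(2.6) + (-1.4)·(-1.4)) / 4 = -5.8/4 = -1.45
  S[Y,Y] = ((0.6)·(0.6) + (-1.4)·(-1.4) + (-0.4)·(-0.4) + (2.6)·(2.6) + (-1.4)·(-1.4)) / 4 = 11.2/4 = 2.8

S is symmetric (S[j,i] = S[i,j]). Assembling:

S = [[6.8, -1.45],
 [-1.45, 2.8]]


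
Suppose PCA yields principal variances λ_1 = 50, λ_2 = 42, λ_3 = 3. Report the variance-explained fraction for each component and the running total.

Step 1 — total variance = trace(Sigma) = Σ λ_i = 50 + 42 + 3 = 95.

Step 2 — fraction explained by component i = λ_i / Σ λ:
  PC1: 50/95 = 0.5263
  PC2: 42/95 = 0.4421
  PC3: 3/95 = 0.0316

Step 3 — cumulative fraction after k components = (λ_1 + ... + λ_k) / Σ λ:
  k = 1: 50/95 = 0.5263
  k = 2: (50 + 42)/95 = 92/95 = 0.9684
  k = 3: (50 + 42 + 3)/95 = 95/95 = 1

Summary (fraction, with percent):

explained: PC1 0.5263 (52.63%), PC2 0.4421 (44.21%), PC3 0.0316 (3.16%);  cumulative: 0.5263, 0.9684, 1


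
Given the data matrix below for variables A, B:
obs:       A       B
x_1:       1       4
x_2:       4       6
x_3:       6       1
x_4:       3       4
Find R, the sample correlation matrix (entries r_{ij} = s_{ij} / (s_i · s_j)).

Step 1 — column means:
  mean(A) = (1 + 4 + 6 + 3) / 4 = 14/4 = 3.5
  mean(B) = (4 + 6 + 1 + 4) / 4 = 15/4 = 3.75

Step 2 — sample variances and covariances s[i,j] = (1/(n-1)) · Σ_k (x_{k,i} - mean_i) · (x_{k,j} - mean_j), with n-1 = 3:
  s[A,A] = ((-2.5)·(-2.5) + (0.5)·(0.5) + (2.5)·(2.5) + (-0.5)·(-0.5)) / 3 = 13/3 = 4.3333
  s[A,B] = ((-2.5)·(0.25) + (0.5)·(2.25) + (2.5)·(-2.75) + (-0.5)·(0.25)) / 3 = -6.5/3 = -2.1667
  s[B,B] = ((0.25)·(0.25) + (2.25)·(2.25) + (-2.75)·(-2.75) + (0.25)·(0.25)) / 3 = 12.75/3 = 4.25
  Sample standard deviations s_i = √(s[i,i]):
  s(A) = √(4.3333) = 2.0817
  s(B) = √(4.25) = 2.0616

Step 3 — r_{ij} = s_{ij} / (s_i · s_j):
  r[A,A] = 1 (diagonal).
  r[A,B] = -2.1667 / (2.0817 · 2.0616) = -2.1667 / 4.2915 = -0.5049
  r[B,B] = 1 (diagonal).

R is symmetric with unit diagonal. Assembling:

R = [[1, -0.5049],
 [-0.5049, 1]]


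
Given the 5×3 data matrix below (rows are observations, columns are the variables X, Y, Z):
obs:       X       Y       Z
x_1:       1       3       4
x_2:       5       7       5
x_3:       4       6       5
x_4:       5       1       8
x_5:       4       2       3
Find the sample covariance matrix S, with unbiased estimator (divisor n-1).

Step 1 — column means:
  mean(X) = (1 + 5 + 4 + 5 + 4) / 5 = 19/5 = 3.8
  mean(Y) = (3 + 7 + 6 + 1 + 2) / 5 = 19/5 = 3.8
  mean(Z) = (4 + 5 + 5 + 8 + 3) / 5 = 25/5 = 5

Step 2 — sample covariance S[i,j] = (1/(n-1)) · Σ_k (x_{k,i} - mean_i) · (x_{k,j} - mean_j), with n-1 = 4.
  S[X,X] = ((-2.8)·(-2.8) + (1.2)·(1.2) + (0.2)·(0.2) + (1.2)·(1.2) + (0.2)·(0.2)) / 4 = 10.8/4 = 2.7
  S[X,Y] = ((-2.8)·(-0.8) + (1.2)·(3.2) + (0.2)·(2.2) + (1.2)·(-2.8) + (0.2)·(-1.8)) / 4 = 2.8/4 = 0.7
  S[X,Z] = ((-2.8)·(-1) + (1.2)·(0) + (0.2)·(0) + (1.2)·(3) + (0.2)·(-2)) / 4 = 6/4 = 1.5
  S[Y,Y] = ((-0.8)·(-0.8) + (3.2)·(3.2) + (2.2)·(2.2) + (-2.8)·(-2.8) + (-1.8)·(-1.8)) / 4 = 26.8/4 = 6.7
  S[Y,Z] = ((-0.8)·(-1) + (3.2)·(0) + (2.2)·(0) + (-2.8)·(3) + (-1.8)·(-2)) / 4 = -4/4 = -1
  S[Z,Z] = ((-1)·(-1) + (0)·(0) + (0)·(0) + (3)·(3) + (-2)·(-2)) / 4 = 14/4 = 3.5

S is symmetric (S[j,i] = S[i,j]). Assembling:

S = [[2.7, 0.7, 1.5],
 [0.7, 6.7, -1],
 [1.5, -1, 3.5]]


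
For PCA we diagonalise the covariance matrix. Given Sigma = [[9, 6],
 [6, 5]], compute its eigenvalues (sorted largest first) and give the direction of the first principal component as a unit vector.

Step 1 — characteristic polynomial of 2×2 Sigma:
  det(Sigma - λI) = λ² - trace · λ + det = 0.
  trace = 9 + 5 = 14, det = 9·5 - (6)² = 9.
Step 2 — discriminant:
  Δ = trace² - 4·det = 196 - 36 = 160.
Step 3 — eigenvalues:
  λ = (trace ± √Δ)/2 = (14 ± 12.6491)/2,
  λ_1 = 13.3246,  λ_2 = 0.6754.

Step 4 — unit eigenvector for λ_1: solve (Sigma - λ_1 I)v = 0. First row:
  (9 - 13.3246)·v_x + (6)·v_y = 0, i.e. (-4.3246)·v_x + (6)·v_y = 0,
  so v ∝ (b, λ_1 - a) = (6, 4.3246) = u.
  ||u|| = √((6)² + (4.3246)²) = √(54.7018) ≈ 7.3961,
  v_1 = u/||u|| ≈ (0.8112, 0.5847) (||v_1|| = 1).

λ_1 = 13.3246,  λ_2 = 0.6754;  v_1 ≈ (0.8112, 0.5847)


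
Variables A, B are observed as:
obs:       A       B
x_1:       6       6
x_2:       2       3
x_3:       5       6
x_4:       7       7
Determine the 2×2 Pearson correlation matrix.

Step 1 — column means:
  mean(A) = (6 + 2 + 5 + 7) / 4 = 20/4 = 5
  mean(B) = (6 + 3 + 6 + 7) / 4 = 22/4 = 5.5

Step 2 — sample variances and covariances s[i,j] = (1/(n-1)) · Σ_k (x_{k,i} - mean_i) · (x_{k,j} - mean_j), with n-1 = 3:
  s[A,A] = ((1)·(1) + (-3)·(-3) + (0)·(0) + (2)·(2)) / 3 = 14/3 = 4.6667
  s[A,B] = ((1)·(0.5) + (-3)·(-2.5) + (0)·(0.5) + (2)·(1.5)) / 3 = 11/3 = 3.6667
  s[B,B] = ((0.5)·(0.5) + (-2.5)·(-2.5) + (0.5)·(0.5) + (1.5)·(1.5)) / 3 = 9/3 = 3
  Sample standard deviations s_i = √(s[i,i]):
  s(A) = √(4.6667) = 2.1602
  s(B) = √(3) = 1.7321

Step 3 — r_{ij} = s_{ij} / (s_i · s_j):
  r[A,A] = 1 (diagonal).
  r[A,B] = 3.6667 / (2.1602 · 1.7321) = 3.6667 / 3.7417 = 0.98
  r[B,B] = 1 (diagonal).

R is symmetric with unit diagonal. Assembling:

R = [[1, 0.98],
 [0.98, 1]]


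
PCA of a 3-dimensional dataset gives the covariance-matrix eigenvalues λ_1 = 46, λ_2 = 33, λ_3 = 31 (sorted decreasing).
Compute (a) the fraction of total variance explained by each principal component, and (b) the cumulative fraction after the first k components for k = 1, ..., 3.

Step 1 — total variance = trace(Sigma) = Σ λ_i = 46 + 33 + 31 = 110.

Step 2 — fraction explained by component i = λ_i / Σ λ:
  PC1: 46/110 = 0.4182
  PC2: 33/110 = 0.3
  PC3: 31/110 = 0.2818

Step 3 — cumulative fraction after k components = (λ_1 + ... + λ_k) / Σ λ:
  k = 1: 46/110 = 0.4182
  k = 2: (46 + 33)/110 = 79/110 = 0.7182
  k = 3: (46 + 33 + 31)/110 = 110/110 = 1

Summary (fraction, with percent):

explained: PC1 0.4182 (41.82%), PC2 0.3 (30%), PC3 0.2818 (28.18%);  cumulative: 0.4182, 0.7182, 1


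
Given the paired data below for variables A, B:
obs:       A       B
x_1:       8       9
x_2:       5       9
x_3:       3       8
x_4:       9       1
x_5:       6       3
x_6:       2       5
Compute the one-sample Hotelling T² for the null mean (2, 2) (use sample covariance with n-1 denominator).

Step 1 — sample mean vector:
  mean(A) = (8 + 5 + 3 + 9 + 6 + 2) / 6 = 33/6 = 5.5
  mean(B) = (9 + 9 + 8 + 1 + 3 + 5) / 6 = 35/6 = 5.8333
  x̄ = (5.5, 5.8333),  deviation x̄ - mu_0 = (5.5, 5.8333) - (2, 2) = (3.5, 3.8333).

Step 2 — sample covariance matrix, S[i,j] = (1/(n-1)) · Σ_k (x_{k,i} - mean_i) · (x_{k,j} - mean_j), divisor n-1 = 5:
  S[A,A] = ((2.5)·(2.5) + (-0.5)·(-0.5) + (-2.5)·(-2.5) + (3.5)·(3.5) + (0.5)·(0.5) + (-3.5)·(-3.5)) / 5 = 37.5/5 = 7.5
  S[A,B] = ((2.5)·(3.1667) + (-0.5)·(3.1667) + (-2.5)·(2.1667) + (3.5)·(-4.8333) + (0.5)·(-2.8333) + (-3.5)·(-0.8333)) / 5 = -14.5/5 = -2.9
  S[B,B] = ((3.1667)·(3.1667) + (3.1667)·(3.1667) + (2.1667)·(2.1667) + (-4.8333)·(-4.8333) + (-2.8333)·(-2.8333) + (-0.8333)·(-0.8333)) / 5 = 56.8333/5 = 11.3667
  S = [[7.5, -2.9],
 [-2.9, 11.3667]].

Step 3 — invert S. det(S) = 7.5·11.3667 - (-2.9)² = 76.84.
  S^{-1} = (1/det) · [[d, -b], [-b, a]] = [[0.1479, 0.0377],
 [0.0377, 0.0976]].

Step 4 — quadratic form (x̄ - mu_0)^T · S^{-1} · (x̄ - mu_0):
  S^{-1} · (x̄ - mu_0) = (0.6624, 0.5062),
  (x̄ - mu_0)^T · [...] = (3.5)·(0.6624) + (3.8333)·(0.5062) = 4.2591.

Step 5 — scale by n: T² = 6 · 4.2591 = 25.5544.

T² ≈ 25.5544


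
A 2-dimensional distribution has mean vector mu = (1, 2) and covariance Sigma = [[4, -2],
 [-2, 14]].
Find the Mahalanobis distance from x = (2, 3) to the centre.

Step 1 — centre the observation: (x - mu) = (1, 1).

Step 2 — invert Sigma. det(Sigma) = 4·14 - (-2)² = 52.
  Sigma^{-1} = (1/det) · [[d, -b], [-b, a]] = [[0.2692, 0.0385],
 [0.0385, 0.0769]].

Step 3 — form the quadratic (x - mu)^T · Sigma^{-1} · (x - mu):
  Sigma^{-1} · (x - mu) = (0.3077, 0.1154).
  (x - mu)^T · [Sigma^{-1} · (x - mu)] = (1)·(0.3077) + (1)·(0.1154) = 0.4231.

Step 4 — take square root: d = √(0.4231) ≈ 0.6504.

d(x, mu) = √(0.4231) ≈ 0.6504


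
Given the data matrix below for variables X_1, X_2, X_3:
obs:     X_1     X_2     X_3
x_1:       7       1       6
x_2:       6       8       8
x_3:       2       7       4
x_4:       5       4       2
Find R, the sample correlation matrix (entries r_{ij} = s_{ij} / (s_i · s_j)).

Step 1 — column means:
  mean(X_1) = (7 + 6 + 2 + 5) / 4 = 20/4 = 5
  mean(X_2) = (1 + 8 + 7 + 4) / 4 = 20/4 = 5
  mean(X_3) = (6 + 8 + 4 + 2) / 4 = 20/4 = 5

Step 2 — sample variances and covariances s[i,j] = (1/(n-1)) · Σ_k (x_{k,i} - mean_i) · (x_{k,j} - mean_j), with n-1 = 3:
  s[X_1,X_1] = ((2)·(2) + (1)·(1) + (-3)·(-3) + (0)·(0)) / 3 = 14/3 = 4.6667
  s[X_1,X_2] = ((2)·(-4) + (1)·(3) + (-3)·(2) + (0)·(-1)) / 3 = -11/3 = -3.6667
  s[X_1,X_3] = ((2)·(1) + (1)·(3) + (-3)·(-1) + (0)·(-3)) / 3 = 8/3 = 2.6667
  s[X_2,X_2] = ((-4)·(-4) + (3)·(3) + (2)·(2) + (-1)·(-1)) / 3 = 30/3 = 10
  s[X_2,X_3] = ((-4)·(1) + (3)·(3) + (2)·(-1) + (-1)·(-3)) / 3 = 6/3 = 2
  s[X_3,X_3] = ((1)·(1) + (3)·(3) + (-1)·(-1) + (-3)·(-3)) / 3 = 20/3 = 6.6667
  Sample standard deviations s_i = √(s[i,i]):
  s(X_1) = √(4.6667) = 2.1602
  s(X_2) = √(10) = 3.1623
  s(X_3) = √(6.6667) = 2.582

Step 3 — r_{ij} = s_{ij} / (s_i · s_j):
  r[X_1,X_1] = 1 (diagonal).
  r[X_1,X_2] = -3.6667 / (2.1602 · 3.1623) = -3.6667 / 6.8313 = -0.5367
  r[X_1,X_3] = 2.6667 / (2.1602 · 2.582) = 2.6667 / 5.5777 = 0.4781
  r[X_2,X_2] = 1 (diagonal).
  r[X_2,X_3] = 2 / (3.1623 · 2.582) = 2 / 8.165 = 0.2449
  r[X_3,X_3] = 1 (diagonal).

R is symmetric with unit diagonal. Assembling:

R = [[1, -0.5367, 0.4781],
 [-0.5367, 1, 0.2449],
 [0.4781, 0.2449, 1]]


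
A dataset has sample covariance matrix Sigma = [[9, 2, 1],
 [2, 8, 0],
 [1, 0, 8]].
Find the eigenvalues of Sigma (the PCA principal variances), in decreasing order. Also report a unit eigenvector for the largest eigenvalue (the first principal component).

Step 1 — characteristic polynomial p(λ) = det(λI - Sigma) = λ³ - tr·λ² + c_1·λ - det, where tr = trace, c_1 = sum of the principal 2×2 minors, det = det(Sigma):
  tr = 9 + 8 + 8 = 25,
  c_1 = (9·8 - (2)²) + (9·8 - (1)²) + (8·8 - (0)²) = 68 + 71 + 64 = 203,
  det = 9·(8·8 - (0)²) - (2)·((2)·8 - (0)·(1)) + (1)·((2)·(0) - 8·(1)) = 9·(64) - (2)·(16) + (1)·(-8) = 536.
  So p(λ) = λ³ - 25λ² + 203λ - 536.
Step 2 — look for an integer root (rational root theorem: any rational root is an integer divisor of 536). Testing λ = 8:
  p(8) = 512 - 1600 + 1624 - 536 = 0  ✓
  Dividing out (λ - 8): p(λ) = (λ - 8)(λ² - 17λ + 67).
Step 3 — remaining eigenvalues from the quadratic λ² - 17λ + 67 = 0:
  Δ = 17² - 4·67 = 289 - 268 = 21,  λ = (17 ± √21)/2 = (17 ± 4.5826)/2 ≈ 10.7913 or 6.2087.
  Sorted: λ_1 = 10.7913,  λ_2 = 8,  λ_3 = 6.2087  (check: sum = 25 = tr ✓).

Step 4 — unit eigenvector for λ_1 ≈ 10.7913: v spans the null space of (Sigma - λ_1 I), whose rows are
  r_1 = (-1.7913, 2, 1),  r_2 = (2, -2.7913, 0),  r_3 = (1, 0, -2.7913).
  v is orthogonal to every row, so take v ∝ r_1 × r_2 = ((2)·(0) - (1)·(-2.7913), (1)·(2) - (-1.7913)·(0), (-1.7913)·(-2.7913) - (2)·(2)) ≈ (2.7913, 2, 1).
  Let u = (2.7913, 2, 1).
  ||u|| = √((2.7913)² + (2)² + (1)²) = √(12.7913) ≈ 3.5765,  v_1 = u/||u|| ≈ (0.7805, 0.5592, 0.2796) (||v_1|| = 1).

λ_1 = 10.7913,  λ_2 = 8,  λ_3 = 6.2087;  v_1 ≈ (0.7805, 0.5592, 0.2796)
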